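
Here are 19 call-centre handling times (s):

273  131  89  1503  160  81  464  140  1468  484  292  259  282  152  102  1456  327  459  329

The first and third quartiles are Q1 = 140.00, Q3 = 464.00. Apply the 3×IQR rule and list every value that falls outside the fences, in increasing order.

1456, 1468, 1503

IQR = Q3 − Q1 = 464.00 − 140.00 = 324.00.
Lower fence = Q1 − 3·IQR = 140.00 − 972.00 = -832.00.
Upper fence = Q3 + 3·IQR = 464.00 + 972.00 = 1436.00.
1456 > 1436.00 → outlier.
1468 > 1436.00 → outlier.
1503 > 1436.00 → outlier.
All remaining values lie within [-832.00, 1436.00].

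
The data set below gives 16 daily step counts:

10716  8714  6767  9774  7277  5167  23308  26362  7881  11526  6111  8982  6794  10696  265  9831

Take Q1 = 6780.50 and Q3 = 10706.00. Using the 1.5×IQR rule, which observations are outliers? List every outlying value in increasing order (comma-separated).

265, 23308, 26362

IQR = Q3 − Q1 = 10706.00 − 6780.50 = 3925.50.
Lower fence = Q1 − 1.5·IQR = 6780.50 − 5888.25 = 892.25.
Upper fence = Q3 + 1.5·IQR = 10706.00 + 5888.25 = 16594.25.
265 < 892.25 → outlier.
23308 > 16594.25 → outlier.
26362 > 16594.25 → outlier.
All remaining values lie within [892.25, 16594.25].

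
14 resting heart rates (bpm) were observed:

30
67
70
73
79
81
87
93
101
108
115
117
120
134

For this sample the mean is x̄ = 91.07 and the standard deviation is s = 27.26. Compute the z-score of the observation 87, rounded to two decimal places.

z = (87 − 91.07) / 27.26 = -0.15.

-0.15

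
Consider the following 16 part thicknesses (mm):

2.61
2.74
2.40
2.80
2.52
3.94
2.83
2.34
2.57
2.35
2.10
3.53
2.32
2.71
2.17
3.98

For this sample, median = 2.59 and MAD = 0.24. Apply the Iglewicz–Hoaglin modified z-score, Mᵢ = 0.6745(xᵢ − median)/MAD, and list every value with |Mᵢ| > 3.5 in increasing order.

3.94, 3.98

|Mᵢ| > 3.5 ⇔ |xᵢ − 2.59| > 3.5·0.24/0.6745 = 1.25.
So outliers lie outside [1.34, 3.84].
3.94: M = 3.79 → outlier.
3.98: M = 3.91 → outlier.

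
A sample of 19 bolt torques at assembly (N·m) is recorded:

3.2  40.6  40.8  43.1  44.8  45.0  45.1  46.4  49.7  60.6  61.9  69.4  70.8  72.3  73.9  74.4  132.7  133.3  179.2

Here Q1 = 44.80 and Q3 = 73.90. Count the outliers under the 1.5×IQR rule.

3

IQR = 29.10; fences at 44.80 − 43.65 = 1.15 and 73.90 + 43.65 = 117.55.
Outside the cutoffs: 132.7, 133.3, 179.2.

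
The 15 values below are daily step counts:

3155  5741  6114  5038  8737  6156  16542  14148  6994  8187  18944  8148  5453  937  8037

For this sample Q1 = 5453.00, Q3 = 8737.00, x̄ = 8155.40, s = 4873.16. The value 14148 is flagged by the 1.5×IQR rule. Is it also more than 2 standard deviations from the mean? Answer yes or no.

z = (14148 − 8155.40) / 4873.16 = 1.23.
|z| = 1.23 ≤ 2.

no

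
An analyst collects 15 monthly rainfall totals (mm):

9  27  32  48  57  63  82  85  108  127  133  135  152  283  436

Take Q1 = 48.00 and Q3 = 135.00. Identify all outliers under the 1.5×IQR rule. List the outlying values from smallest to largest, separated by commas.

IQR = Q3 − Q1 = 135.00 − 48.00 = 87.00.
Lower fence = Q1 − 1.5·IQR = 48.00 − 130.50 = -82.50.
Upper fence = Q3 + 1.5·IQR = 135.00 + 130.50 = 265.50.
283 > 265.50 → outlier.
436 > 265.50 → outlier.
All remaining values lie within [-82.50, 265.50].

283, 436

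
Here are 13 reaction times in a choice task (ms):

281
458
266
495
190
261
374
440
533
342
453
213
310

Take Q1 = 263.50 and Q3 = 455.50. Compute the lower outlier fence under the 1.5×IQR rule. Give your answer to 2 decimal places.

-24.50

IQR = Q3 − Q1 = 455.50 − 263.50 = 192.00.
Lower fence = Q1 − 1.5·IQR = 263.50 − 288.00 = -24.50.
Upper fence = Q3 + 1.5·IQR = 455.50 + 288.00 = 743.50.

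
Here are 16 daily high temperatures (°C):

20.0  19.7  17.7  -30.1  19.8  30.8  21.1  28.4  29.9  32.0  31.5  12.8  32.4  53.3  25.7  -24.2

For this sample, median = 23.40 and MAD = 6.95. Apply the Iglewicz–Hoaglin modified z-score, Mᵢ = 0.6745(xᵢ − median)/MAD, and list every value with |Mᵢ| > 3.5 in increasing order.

-30.1, -24.2

|Mᵢ| > 3.5 ⇔ |xᵢ − 23.40| > 3.5·6.95/0.6745 = 36.06.
So outliers lie outside [-12.66, 59.46].
-30.1: M = -5.19 → outlier.
-24.2: M = -4.62 → outlier.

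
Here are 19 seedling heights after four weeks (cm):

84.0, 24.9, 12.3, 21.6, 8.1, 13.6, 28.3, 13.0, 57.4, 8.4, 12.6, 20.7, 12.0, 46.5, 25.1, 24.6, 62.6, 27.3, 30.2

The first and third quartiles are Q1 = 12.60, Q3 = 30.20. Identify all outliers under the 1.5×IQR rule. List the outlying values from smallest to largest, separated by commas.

57.4, 62.6, 84.0

IQR = Q3 − Q1 = 30.20 − 12.60 = 17.60.
Lower fence = Q1 − 1.5·IQR = 12.60 − 26.40 = -13.80.
Upper fence = Q3 + 1.5·IQR = 30.20 + 26.40 = 56.60.
57.4 > 56.60 → outlier.
62.6 > 56.60 → outlier.
84.0 > 56.60 → outlier.
All remaining values lie within [-13.80, 56.60].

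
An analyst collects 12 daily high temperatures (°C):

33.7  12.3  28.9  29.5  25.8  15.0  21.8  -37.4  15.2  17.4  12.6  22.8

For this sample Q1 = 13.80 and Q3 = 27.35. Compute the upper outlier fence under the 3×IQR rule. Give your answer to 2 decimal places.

68.00

IQR = Q3 − Q1 = 27.35 − 13.80 = 13.55.
Lower fence = Q1 − 3·IQR = 13.80 − 40.65 = -26.85.
Upper fence = Q3 + 3·IQR = 27.35 + 40.65 = 68.00.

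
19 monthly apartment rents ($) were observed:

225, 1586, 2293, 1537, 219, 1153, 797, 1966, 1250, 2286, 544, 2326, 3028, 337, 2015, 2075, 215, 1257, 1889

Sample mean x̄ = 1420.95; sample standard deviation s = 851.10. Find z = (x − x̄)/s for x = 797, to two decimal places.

-0.73

z = (797 − 1420.95) / 851.10 = -0.73.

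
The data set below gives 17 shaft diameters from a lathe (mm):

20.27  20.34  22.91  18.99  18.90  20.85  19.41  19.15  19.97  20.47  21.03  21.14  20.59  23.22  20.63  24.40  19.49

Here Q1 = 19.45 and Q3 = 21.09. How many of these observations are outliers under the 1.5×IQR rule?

IQR = 1.64; fences at 19.45 − 2.46 = 16.99 and 21.09 + 2.46 = 23.55.
Outside the cutoffs: 24.40.

1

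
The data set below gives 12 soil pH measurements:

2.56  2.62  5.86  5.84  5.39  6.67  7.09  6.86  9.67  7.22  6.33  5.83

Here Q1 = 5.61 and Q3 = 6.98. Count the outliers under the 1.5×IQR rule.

3

IQR = 1.37; fences at 5.61 − 2.055 = 3.555 and 6.98 + 2.055 = 9.035.
Outside the cutoffs: 2.56, 2.62, 9.67.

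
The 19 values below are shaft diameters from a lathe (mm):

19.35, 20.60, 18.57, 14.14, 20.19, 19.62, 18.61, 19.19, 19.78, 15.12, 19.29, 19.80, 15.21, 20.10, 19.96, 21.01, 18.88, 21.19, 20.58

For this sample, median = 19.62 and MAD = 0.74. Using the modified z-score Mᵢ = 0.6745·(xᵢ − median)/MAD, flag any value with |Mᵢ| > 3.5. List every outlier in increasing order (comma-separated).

|Mᵢ| > 3.5 ⇔ |xᵢ − 19.62| > 3.5·0.74/0.6745 = 3.84.
So outliers lie outside [15.78, 23.46].
14.14: M = -4.99 → outlier.
15.12: M = -4.10 → outlier.
15.21: M = -4.02 → outlier.

14.14, 15.12, 15.21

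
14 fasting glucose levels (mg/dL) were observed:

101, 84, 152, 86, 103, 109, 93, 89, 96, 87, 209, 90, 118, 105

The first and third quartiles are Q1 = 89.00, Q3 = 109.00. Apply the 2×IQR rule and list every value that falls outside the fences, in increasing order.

152, 209

IQR = Q3 − Q1 = 109.00 − 89.00 = 20.00.
Lower fence = Q1 − 2·IQR = 89.00 − 40.00 = 49.00.
Upper fence = Q3 + 2·IQR = 109.00 + 40.00 = 149.00.
152 > 149.00 → outlier.
209 > 149.00 → outlier.
All remaining values lie within [49.00, 149.00].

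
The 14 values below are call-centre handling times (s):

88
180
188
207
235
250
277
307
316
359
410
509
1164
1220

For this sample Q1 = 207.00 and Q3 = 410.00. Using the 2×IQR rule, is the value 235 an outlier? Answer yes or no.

no

IQR = Q3 − Q1 = 410.00 − 207.00 = 203.00.
Lower fence = Q1 − 2·IQR = 207.00 − 406.00 = -199.00.
Upper fence = Q3 + 2·IQR = 410.00 + 406.00 = 816.00.
235 lies within [-199.00, 816.00].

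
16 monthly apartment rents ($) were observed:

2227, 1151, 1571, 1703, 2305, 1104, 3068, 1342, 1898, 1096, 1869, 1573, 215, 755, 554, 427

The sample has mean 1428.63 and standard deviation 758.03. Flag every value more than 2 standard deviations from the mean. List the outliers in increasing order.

3068

Cutoffs at x̄ ± 2s: 1428.63 ± 2·758.03 = [-87.43, 2944.69].
3068: z = 2.16, |z| > 2 → outlier.
Every other value lies within [-87.43, 2944.69].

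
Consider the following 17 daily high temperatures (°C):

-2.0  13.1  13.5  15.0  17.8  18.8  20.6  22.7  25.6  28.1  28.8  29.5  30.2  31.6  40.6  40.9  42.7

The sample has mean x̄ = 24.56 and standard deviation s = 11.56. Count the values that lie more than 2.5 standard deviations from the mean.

0

Cutoffs: x̄ ± 2.5s = [-4.34, 53.46].
Every value lies within the cutoffs.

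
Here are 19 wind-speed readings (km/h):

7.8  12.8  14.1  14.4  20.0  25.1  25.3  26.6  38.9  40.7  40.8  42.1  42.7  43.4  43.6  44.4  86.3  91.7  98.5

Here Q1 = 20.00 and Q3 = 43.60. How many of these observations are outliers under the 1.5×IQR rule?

IQR = 23.60; fences at 20.00 − 35.40 = -15.40 and 43.60 + 35.40 = 79.00.
Outside the cutoffs: 86.3, 91.7, 98.5.

3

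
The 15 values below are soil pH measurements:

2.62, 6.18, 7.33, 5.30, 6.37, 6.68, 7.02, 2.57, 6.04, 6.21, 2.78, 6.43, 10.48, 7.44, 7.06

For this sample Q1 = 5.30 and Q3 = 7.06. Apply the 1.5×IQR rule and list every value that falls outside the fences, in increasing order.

2.57, 2.62, 10.48

IQR = Q3 − Q1 = 7.06 − 5.30 = 1.76.
Lower fence = Q1 − 1.5·IQR = 5.30 − 2.64 = 2.66.
Upper fence = Q3 + 1.5·IQR = 7.06 + 2.64 = 9.70.
2.57 < 2.66 → outlier.
2.62 < 2.66 → outlier.
10.48 > 9.70 → outlier.
All remaining values lie within [2.66, 9.70].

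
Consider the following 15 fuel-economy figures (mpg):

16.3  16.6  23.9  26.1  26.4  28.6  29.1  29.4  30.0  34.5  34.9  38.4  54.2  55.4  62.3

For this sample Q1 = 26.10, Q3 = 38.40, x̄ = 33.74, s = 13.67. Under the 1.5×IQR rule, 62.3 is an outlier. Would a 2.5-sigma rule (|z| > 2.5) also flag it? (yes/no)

z = (62.3 − 33.74) / 13.67 = 2.09.
|z| = 2.09 ≤ 2.5.

no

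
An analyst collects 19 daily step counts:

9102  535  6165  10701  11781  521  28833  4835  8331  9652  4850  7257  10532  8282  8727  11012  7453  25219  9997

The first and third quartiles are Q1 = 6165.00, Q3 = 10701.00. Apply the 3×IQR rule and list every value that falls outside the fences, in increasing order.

25219, 28833

IQR = Q3 − Q1 = 10701.00 − 6165.00 = 4536.00.
Lower fence = Q1 − 3·IQR = 6165.00 − 13608.00 = -7443.00.
Upper fence = Q3 + 3·IQR = 10701.00 + 13608.00 = 24309.00.
25219 > 24309.00 → outlier.
28833 > 24309.00 → outlier.
All remaining values lie within [-7443.00, 24309.00].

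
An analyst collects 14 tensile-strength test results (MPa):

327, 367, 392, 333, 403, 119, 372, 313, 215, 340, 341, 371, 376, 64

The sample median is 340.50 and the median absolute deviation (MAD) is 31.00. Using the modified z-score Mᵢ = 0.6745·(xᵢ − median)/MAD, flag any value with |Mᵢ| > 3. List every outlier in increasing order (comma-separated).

64, 119

|Mᵢ| > 3 ⇔ |xᵢ − 340.50| > 3·31.00/0.6745 = 137.88.
So outliers lie outside [202.62, 478.38].
64: M = -6.02 → outlier.
119: M = -4.82 → outlier.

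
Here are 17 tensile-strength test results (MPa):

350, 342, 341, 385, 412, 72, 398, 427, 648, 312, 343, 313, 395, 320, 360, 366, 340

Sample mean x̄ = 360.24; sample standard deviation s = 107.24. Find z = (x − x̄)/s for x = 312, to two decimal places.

-0.45

z = (312 − 360.24) / 107.24 = -0.45.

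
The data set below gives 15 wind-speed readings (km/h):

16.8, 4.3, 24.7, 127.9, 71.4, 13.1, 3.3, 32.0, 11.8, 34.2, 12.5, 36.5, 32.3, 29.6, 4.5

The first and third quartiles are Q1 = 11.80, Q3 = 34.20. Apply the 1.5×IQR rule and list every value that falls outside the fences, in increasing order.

IQR = Q3 − Q1 = 34.20 − 11.80 = 22.40.
Lower fence = Q1 − 1.5·IQR = 11.80 − 33.60 = -21.80.
Upper fence = Q3 + 1.5·IQR = 34.20 + 33.60 = 67.80.
71.4 > 67.80 → outlier.
127.9 > 67.80 → outlier.
All remaining values lie within [-21.80, 67.80].

71.4, 127.9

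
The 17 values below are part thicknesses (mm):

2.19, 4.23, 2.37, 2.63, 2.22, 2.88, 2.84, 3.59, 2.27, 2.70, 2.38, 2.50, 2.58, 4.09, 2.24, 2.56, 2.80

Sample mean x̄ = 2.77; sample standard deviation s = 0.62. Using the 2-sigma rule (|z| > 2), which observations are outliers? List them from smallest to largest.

Cutoffs at x̄ ± 2s: 2.77 ± 2·0.62 = [1.53, 4.01].
4.09: z = 2.13, |z| > 2 → outlier.
4.23: z = 2.35, |z| > 2 → outlier.
Every other value lies within [1.53, 4.01].

4.09, 4.23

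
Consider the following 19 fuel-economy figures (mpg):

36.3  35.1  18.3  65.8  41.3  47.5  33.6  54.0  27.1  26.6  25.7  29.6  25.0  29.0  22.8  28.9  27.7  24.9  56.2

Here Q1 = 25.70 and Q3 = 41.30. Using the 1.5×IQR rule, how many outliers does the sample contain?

1

IQR = 15.60; fences at 25.70 − 23.40 = 2.30 and 41.30 + 23.40 = 64.70.
Outside the cutoffs: 65.8.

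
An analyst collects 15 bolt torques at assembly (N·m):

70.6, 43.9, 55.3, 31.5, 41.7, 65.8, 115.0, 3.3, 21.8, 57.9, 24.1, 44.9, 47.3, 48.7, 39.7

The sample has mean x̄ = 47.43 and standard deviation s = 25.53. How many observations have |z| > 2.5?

1

Cutoffs: x̄ ± 2.5s = [-16.395, 111.255].
Outside the cutoffs: 115.0.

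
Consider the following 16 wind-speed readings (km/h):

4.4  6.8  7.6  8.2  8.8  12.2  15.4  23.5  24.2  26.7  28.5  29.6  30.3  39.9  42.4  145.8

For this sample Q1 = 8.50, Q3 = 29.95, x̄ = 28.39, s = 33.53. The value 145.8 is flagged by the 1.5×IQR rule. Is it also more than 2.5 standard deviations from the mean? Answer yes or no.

z = (145.8 − 28.39) / 33.53 = 3.50.
|z| = 3.50 > 2.5.

yes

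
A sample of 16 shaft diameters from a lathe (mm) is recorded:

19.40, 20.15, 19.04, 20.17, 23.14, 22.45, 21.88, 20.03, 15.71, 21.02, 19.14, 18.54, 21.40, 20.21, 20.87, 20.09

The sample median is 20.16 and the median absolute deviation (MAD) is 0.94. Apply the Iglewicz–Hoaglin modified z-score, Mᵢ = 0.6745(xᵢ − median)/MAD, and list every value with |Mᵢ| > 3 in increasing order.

15.71

|Mᵢ| > 3 ⇔ |xᵢ − 20.16| > 3·0.94/0.6745 = 4.18.
So outliers lie outside [15.98, 24.34].
15.71: M = -3.19 → outlier.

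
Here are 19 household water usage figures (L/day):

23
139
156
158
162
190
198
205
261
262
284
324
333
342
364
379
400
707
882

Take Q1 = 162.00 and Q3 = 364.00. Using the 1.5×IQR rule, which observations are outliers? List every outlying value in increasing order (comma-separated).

707, 882

IQR = Q3 − Q1 = 364.00 − 162.00 = 202.00.
Lower fence = Q1 − 1.5·IQR = 162.00 − 303.00 = -141.00.
Upper fence = Q3 + 1.5·IQR = 364.00 + 303.00 = 667.00.
707 > 667.00 → outlier.
882 > 667.00 → outlier.
All remaining values lie within [-141.00, 667.00].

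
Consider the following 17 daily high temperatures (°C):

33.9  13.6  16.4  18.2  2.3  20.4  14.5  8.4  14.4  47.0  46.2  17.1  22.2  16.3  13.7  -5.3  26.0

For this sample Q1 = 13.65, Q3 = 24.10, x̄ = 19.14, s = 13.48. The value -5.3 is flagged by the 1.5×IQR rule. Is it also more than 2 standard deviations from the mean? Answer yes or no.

no

z = (-5.3 − 19.14) / 13.48 = -1.81.
|z| = 1.81 ≤ 2.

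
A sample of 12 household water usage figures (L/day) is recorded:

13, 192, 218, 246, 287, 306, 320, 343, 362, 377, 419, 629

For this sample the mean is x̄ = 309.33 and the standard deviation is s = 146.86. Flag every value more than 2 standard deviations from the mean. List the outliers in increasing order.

13, 629

Cutoffs at x̄ ± 2s: 309.33 ± 2·146.86 = [15.61, 603.05].
13: z = -2.02, |z| > 2 → outlier.
629: z = 2.18, |z| > 2 → outlier.
Every other value lies within [15.61, 603.05].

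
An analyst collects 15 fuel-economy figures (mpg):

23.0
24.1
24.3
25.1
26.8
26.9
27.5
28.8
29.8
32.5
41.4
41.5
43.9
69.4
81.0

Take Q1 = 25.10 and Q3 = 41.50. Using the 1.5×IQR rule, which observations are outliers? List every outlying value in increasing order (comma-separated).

69.4, 81.0

IQR = Q3 − Q1 = 41.50 − 25.10 = 16.40.
Lower fence = Q1 − 1.5·IQR = 25.10 − 24.60 = 0.50.
Upper fence = Q3 + 1.5·IQR = 41.50 + 24.60 = 66.10.
69.4 > 66.10 → outlier.
81.0 > 66.10 → outlier.
All remaining values lie within [0.50, 66.10].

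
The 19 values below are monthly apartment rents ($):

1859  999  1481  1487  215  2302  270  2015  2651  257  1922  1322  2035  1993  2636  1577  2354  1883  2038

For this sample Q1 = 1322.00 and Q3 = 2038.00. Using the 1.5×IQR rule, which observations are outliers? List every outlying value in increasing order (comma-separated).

IQR = Q3 − Q1 = 2038.00 − 1322.00 = 716.00.
Lower fence = Q1 − 1.5·IQR = 1322.00 − 1074.00 = 248.00.
Upper fence = Q3 + 1.5·IQR = 2038.00 + 1074.00 = 3112.00.
215 < 248.00 → outlier.
All remaining values lie within [248.00, 3112.00].

215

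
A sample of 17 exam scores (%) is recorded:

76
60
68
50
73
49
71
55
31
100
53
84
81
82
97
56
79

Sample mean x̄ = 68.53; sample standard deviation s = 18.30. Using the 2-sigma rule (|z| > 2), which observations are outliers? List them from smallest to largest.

31

Cutoffs at x̄ ± 2s: 68.53 ± 2·18.30 = [31.93, 105.13].
31: z = -2.05, |z| > 2 → outlier.
Every other value lies within [31.93, 105.13].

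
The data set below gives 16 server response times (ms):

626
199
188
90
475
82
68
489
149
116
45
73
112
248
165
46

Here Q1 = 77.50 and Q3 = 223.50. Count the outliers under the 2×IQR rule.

IQR = 146.00; fences at 77.50 − 292.00 = -214.50 and 223.50 + 292.00 = 515.50.
Outside the cutoffs: 626.

1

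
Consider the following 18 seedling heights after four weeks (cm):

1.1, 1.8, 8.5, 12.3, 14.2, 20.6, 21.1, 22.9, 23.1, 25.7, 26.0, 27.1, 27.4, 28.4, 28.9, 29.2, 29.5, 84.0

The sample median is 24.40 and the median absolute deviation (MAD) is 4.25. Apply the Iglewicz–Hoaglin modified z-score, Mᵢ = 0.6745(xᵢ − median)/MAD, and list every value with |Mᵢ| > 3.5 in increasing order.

|Mᵢ| > 3.5 ⇔ |xᵢ − 24.40| > 3.5·4.25/0.6745 = 22.05.
So outliers lie outside [2.35, 46.45].
1.1: M = -3.70 → outlier.
1.8: M = -3.59 → outlier.
84.0: M = 9.46 → outlier.

1.1, 1.8, 84.0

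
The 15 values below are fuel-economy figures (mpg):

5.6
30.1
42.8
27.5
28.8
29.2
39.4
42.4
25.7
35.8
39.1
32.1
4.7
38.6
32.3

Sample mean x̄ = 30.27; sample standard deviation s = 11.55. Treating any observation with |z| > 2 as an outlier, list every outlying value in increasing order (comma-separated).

Cutoffs at x̄ ± 2s: 30.27 ± 2·11.55 = [7.17, 53.37].
4.7: z = -2.21, |z| > 2 → outlier.
5.6: z = -2.14, |z| > 2 → outlier.
Every other value lies within [7.17, 53.37].

4.7, 5.6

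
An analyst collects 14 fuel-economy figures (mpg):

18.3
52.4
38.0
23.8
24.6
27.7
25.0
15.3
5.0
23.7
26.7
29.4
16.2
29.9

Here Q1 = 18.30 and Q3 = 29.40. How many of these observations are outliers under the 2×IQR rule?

IQR = 11.10; fences at 18.30 − 22.20 = -3.90 and 29.40 + 22.20 = 51.60.
Outside the cutoffs: 52.4.

1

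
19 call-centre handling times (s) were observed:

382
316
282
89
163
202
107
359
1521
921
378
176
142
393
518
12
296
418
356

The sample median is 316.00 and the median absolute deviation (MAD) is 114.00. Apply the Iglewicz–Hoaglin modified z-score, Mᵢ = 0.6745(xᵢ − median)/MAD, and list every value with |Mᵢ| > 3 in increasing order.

|Mᵢ| > 3 ⇔ |xᵢ − 316.00| > 3·114.00/0.6745 = 507.04.
So outliers lie outside [-191.04, 823.04].
921: M = 3.58 → outlier.
1521: M = 7.13 → outlier.

921, 1521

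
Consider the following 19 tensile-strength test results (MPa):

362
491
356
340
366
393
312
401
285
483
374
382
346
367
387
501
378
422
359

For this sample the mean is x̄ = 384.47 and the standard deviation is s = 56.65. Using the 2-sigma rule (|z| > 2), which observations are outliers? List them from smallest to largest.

501

Cutoffs at x̄ ± 2s: 384.47 ± 2·56.65 = [271.17, 497.77].
501: z = 2.06, |z| > 2 → outlier.
Every other value lies within [271.17, 497.77].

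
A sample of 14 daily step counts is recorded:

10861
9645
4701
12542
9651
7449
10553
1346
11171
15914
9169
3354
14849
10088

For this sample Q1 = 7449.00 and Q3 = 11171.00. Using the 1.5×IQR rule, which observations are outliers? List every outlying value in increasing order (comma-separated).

1346

IQR = Q3 − Q1 = 11171.00 − 7449.00 = 3722.00.
Lower fence = Q1 − 1.5·IQR = 7449.00 − 5583.00 = 1866.00.
Upper fence = Q3 + 1.5·IQR = 11171.00 + 5583.00 = 16754.00.
1346 < 1866.00 → outlier.
All remaining values lie within [1866.00, 16754.00].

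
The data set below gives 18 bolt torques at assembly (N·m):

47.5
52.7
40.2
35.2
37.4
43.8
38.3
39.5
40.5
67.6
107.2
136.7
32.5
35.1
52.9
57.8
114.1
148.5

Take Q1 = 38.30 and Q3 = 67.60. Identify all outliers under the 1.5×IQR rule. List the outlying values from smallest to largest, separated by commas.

IQR = Q3 − Q1 = 67.60 − 38.30 = 29.30.
Lower fence = Q1 − 1.5·IQR = 38.30 − 43.95 = -5.65.
Upper fence = Q3 + 1.5·IQR = 67.60 + 43.95 = 111.55.
114.1 > 111.55 → outlier.
136.7 > 111.55 → outlier.
148.5 > 111.55 → outlier.
All remaining values lie within [-5.65, 111.55].

114.1, 136.7, 148.5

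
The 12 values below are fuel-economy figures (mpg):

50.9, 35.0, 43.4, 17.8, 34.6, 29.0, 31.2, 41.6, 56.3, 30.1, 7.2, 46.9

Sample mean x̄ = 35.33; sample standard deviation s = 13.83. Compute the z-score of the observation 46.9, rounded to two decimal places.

z = (46.9 − 35.33) / 13.83 = 0.84.

0.84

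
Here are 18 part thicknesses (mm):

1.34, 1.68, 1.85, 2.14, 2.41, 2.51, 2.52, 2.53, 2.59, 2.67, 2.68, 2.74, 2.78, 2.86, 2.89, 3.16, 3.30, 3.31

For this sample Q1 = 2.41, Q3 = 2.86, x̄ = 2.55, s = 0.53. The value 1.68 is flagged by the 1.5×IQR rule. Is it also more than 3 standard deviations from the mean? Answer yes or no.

no

z = (1.68 − 2.55) / 0.53 = -1.64.
|z| = 1.64 ≤ 3.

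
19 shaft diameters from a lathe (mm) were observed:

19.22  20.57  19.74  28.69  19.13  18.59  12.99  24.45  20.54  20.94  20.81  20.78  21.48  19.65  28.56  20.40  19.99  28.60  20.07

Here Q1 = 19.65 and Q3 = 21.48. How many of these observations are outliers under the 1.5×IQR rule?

IQR = 1.83; fences at 19.65 − 2.745 = 16.905 and 21.48 + 2.745 = 24.225.
Outside the cutoffs: 12.99, 24.45, 28.56, 28.60, 28.69.

5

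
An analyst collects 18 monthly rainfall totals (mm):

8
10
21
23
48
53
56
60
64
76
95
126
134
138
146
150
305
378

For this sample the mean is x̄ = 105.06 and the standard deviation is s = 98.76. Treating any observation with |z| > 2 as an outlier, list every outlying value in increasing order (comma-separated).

305, 378

Cutoffs at x̄ ± 2s: 105.06 ± 2·98.76 = [-92.46, 302.58].
305: z = 2.02, |z| > 2 → outlier.
378: z = 2.76, |z| > 2 → outlier.
Every other value lies within [-92.46, 302.58].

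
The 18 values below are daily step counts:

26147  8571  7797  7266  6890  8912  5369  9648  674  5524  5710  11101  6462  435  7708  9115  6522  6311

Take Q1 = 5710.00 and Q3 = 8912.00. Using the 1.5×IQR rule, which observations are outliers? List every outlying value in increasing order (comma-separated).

435, 674, 26147

IQR = Q3 − Q1 = 8912.00 − 5710.00 = 3202.00.
Lower fence = Q1 − 1.5·IQR = 5710.00 − 4803.00 = 907.00.
Upper fence = Q3 + 1.5·IQR = 8912.00 + 4803.00 = 13715.00.
435 < 907.00 → outlier.
674 < 907.00 → outlier.
26147 > 13715.00 → outlier.
All remaining values lie within [907.00, 13715.00].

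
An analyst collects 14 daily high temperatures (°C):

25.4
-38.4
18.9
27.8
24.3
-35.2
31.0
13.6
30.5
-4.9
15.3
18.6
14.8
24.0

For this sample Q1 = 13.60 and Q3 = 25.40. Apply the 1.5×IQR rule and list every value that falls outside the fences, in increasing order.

IQR = Q3 − Q1 = 25.40 − 13.60 = 11.80.
Lower fence = Q1 − 1.5·IQR = 13.60 − 17.70 = -4.10.
Upper fence = Q3 + 1.5·IQR = 25.40 + 17.70 = 43.10.
-38.4 < -4.10 → outlier.
-35.2 < -4.10 → outlier.
-4.9 < -4.10 → outlier.
All remaining values lie within [-4.10, 43.10].

-38.4, -35.2, -4.9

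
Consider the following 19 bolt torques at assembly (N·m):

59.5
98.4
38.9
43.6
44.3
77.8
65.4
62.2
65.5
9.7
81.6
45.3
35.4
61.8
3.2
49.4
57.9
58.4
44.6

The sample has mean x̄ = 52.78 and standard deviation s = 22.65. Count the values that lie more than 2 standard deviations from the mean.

Cutoffs: x̄ ± 2s = [7.48, 98.08].
Outside the cutoffs: 3.2, 98.4.

2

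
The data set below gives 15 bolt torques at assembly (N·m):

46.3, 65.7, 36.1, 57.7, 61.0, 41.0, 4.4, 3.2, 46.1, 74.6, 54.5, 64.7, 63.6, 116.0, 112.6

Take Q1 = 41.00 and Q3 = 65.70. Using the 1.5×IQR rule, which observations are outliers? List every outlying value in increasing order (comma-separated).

3.2, 112.6, 116.0

IQR = Q3 − Q1 = 65.70 − 41.00 = 24.70.
Lower fence = Q1 − 1.5·IQR = 41.00 − 37.05 = 3.95.
Upper fence = Q3 + 1.5·IQR = 65.70 + 37.05 = 102.75.
3.2 < 3.95 → outlier.
112.6 > 102.75 → outlier.
116.0 > 102.75 → outlier.
All remaining values lie within [3.95, 102.75].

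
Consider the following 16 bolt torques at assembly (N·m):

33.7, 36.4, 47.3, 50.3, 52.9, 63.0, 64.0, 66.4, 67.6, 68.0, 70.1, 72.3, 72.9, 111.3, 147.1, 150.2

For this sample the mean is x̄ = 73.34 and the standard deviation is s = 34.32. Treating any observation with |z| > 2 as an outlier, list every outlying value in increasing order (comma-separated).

147.1, 150.2

Cutoffs at x̄ ± 2s: 73.34 ± 2·34.32 = [4.70, 141.98].
147.1: z = 2.15, |z| > 2 → outlier.
150.2: z = 2.24, |z| > 2 → outlier.
Every other value lies within [4.70, 141.98].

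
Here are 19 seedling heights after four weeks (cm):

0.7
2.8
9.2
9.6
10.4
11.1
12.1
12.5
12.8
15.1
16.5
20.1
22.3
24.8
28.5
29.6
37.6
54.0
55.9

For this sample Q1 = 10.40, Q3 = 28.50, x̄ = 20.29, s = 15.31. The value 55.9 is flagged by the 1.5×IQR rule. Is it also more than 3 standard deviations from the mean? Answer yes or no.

no

z = (55.9 − 20.29) / 15.31 = 2.33.
|z| = 2.33 ≤ 3.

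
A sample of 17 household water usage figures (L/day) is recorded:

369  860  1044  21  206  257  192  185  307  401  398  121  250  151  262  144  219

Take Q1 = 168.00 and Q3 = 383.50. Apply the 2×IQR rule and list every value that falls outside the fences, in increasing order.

IQR = Q3 − Q1 = 383.50 − 168.00 = 215.50.
Lower fence = Q1 − 2·IQR = 168.00 − 431.00 = -263.00.
Upper fence = Q3 + 2·IQR = 383.50 + 431.00 = 814.50.
860 > 814.50 → outlier.
1044 > 814.50 → outlier.
All remaining values lie within [-263.00, 814.50].

860, 1044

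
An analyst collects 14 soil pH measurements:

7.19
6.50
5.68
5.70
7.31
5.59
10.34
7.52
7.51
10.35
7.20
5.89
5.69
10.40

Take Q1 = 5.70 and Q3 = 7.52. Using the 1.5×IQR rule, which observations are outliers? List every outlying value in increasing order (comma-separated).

10.34, 10.35, 10.40

IQR = Q3 − Q1 = 7.52 − 5.70 = 1.82.
Lower fence = Q1 − 1.5·IQR = 5.70 − 2.73 = 2.97.
Upper fence = Q3 + 1.5·IQR = 7.52 + 2.73 = 10.25.
10.34 > 10.25 → outlier.
10.35 > 10.25 → outlier.
10.40 > 10.25 → outlier.
All remaining values lie within [2.97, 10.25].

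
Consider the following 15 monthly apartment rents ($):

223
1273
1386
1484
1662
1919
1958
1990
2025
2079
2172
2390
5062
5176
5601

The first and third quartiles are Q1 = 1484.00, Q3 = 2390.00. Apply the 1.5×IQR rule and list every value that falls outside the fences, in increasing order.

5062, 5176, 5601

IQR = Q3 − Q1 = 2390.00 − 1484.00 = 906.00.
Lower fence = Q1 − 1.5·IQR = 1484.00 − 1359.00 = 125.00.
Upper fence = Q3 + 1.5·IQR = 2390.00 + 1359.00 = 3749.00.
5062 > 3749.00 → outlier.
5176 > 3749.00 → outlier.
5601 > 3749.00 → outlier.
All remaining values lie within [125.00, 3749.00].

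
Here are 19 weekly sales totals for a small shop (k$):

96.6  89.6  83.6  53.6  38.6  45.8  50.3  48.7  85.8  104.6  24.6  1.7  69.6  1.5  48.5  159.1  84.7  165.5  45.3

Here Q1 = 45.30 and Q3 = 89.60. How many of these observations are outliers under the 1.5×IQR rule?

2

IQR = 44.30; fences at 45.30 − 66.45 = -21.15 and 89.60 + 66.45 = 156.05.
Outside the cutoffs: 159.1, 165.5.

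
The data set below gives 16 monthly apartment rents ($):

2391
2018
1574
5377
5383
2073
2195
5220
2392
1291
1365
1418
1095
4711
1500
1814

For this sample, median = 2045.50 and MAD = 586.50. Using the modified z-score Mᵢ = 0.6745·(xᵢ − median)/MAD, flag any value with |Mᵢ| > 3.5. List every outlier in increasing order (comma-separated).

5220, 5377, 5383

|Mᵢ| > 3.5 ⇔ |xᵢ − 2045.50| > 3.5·586.50/0.6745 = 3043.37.
So outliers lie outside [-997.87, 5088.87].
5220: M = 3.65 → outlier.
5377: M = 3.83 → outlier.
5383: M = 3.84 → outlier.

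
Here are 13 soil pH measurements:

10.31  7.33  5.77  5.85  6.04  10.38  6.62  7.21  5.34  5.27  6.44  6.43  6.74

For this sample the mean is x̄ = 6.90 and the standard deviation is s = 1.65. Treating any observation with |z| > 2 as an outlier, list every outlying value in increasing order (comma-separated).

10.31, 10.38

Cutoffs at x̄ ± 2s: 6.90 ± 2·1.65 = [3.60, 10.20].
10.31: z = 2.07, |z| > 2 → outlier.
10.38: z = 2.11, |z| > 2 → outlier.
Every other value lies within [3.60, 10.20].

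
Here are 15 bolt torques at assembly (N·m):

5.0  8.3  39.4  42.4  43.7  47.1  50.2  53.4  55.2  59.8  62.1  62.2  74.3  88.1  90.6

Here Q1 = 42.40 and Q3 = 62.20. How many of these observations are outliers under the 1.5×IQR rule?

IQR = 19.80; fences at 42.40 − 29.70 = 12.70 and 62.20 + 29.70 = 91.90.
Outside the cutoffs: 5.0, 8.3.

2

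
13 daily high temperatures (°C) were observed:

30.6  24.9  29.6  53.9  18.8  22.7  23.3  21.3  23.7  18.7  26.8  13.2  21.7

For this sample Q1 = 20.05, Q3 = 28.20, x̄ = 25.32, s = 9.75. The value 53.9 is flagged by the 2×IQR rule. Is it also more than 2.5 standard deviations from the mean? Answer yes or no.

yes

z = (53.9 − 25.32) / 9.75 = 2.93.
|z| = 2.93 > 2.5.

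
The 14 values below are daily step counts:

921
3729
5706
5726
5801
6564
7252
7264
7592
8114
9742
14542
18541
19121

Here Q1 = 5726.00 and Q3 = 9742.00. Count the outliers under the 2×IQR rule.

IQR = 4016.00; fences at 5726.00 − 8032.00 = -2306.00 and 9742.00 + 8032.00 = 17774.00.
Outside the cutoffs: 18541, 19121.

2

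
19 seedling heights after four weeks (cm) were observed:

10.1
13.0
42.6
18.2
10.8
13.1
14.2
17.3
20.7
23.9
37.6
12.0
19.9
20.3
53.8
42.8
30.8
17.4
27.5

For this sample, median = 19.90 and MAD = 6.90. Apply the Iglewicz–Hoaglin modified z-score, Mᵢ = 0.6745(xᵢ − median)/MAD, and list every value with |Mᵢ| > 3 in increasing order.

|Mᵢ| > 3 ⇔ |xᵢ − 19.90| > 3·6.90/0.6745 = 30.69.
So outliers lie outside [-10.79, 50.59].
53.8: M = 3.31 → outlier.

53.8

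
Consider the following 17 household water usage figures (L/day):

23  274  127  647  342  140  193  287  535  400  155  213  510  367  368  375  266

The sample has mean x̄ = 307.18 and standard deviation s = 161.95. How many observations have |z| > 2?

1

Cutoffs: x̄ ± 2s = [-16.72, 631.08].
Outside the cutoffs: 647.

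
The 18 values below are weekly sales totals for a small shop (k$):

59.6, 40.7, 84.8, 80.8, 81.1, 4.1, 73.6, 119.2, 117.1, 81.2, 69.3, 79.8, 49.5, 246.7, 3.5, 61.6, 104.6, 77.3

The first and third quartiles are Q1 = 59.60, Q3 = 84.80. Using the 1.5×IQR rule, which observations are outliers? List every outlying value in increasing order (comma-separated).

IQR = Q3 − Q1 = 84.80 − 59.60 = 25.20.
Lower fence = Q1 − 1.5·IQR = 59.60 − 37.80 = 21.80.
Upper fence = Q3 + 1.5·IQR = 84.80 + 37.80 = 122.60.
3.5 < 21.80 → outlier.
4.1 < 21.80 → outlier.
246.7 > 122.60 → outlier.
All remaining values lie within [21.80, 122.60].

3.5, 4.1, 246.7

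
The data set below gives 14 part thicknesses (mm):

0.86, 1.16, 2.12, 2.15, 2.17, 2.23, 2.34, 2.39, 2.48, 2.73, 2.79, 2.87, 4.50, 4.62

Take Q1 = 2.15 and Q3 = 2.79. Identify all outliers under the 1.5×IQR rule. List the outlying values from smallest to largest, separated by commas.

0.86, 1.16, 4.50, 4.62

IQR = Q3 − Q1 = 2.79 − 2.15 = 0.64.
Lower fence = Q1 − 1.5·IQR = 2.15 − 0.96 = 1.19.
Upper fence = Q3 + 1.5·IQR = 2.79 + 0.96 = 3.75.
0.86 < 1.19 → outlier.
1.16 < 1.19 → outlier.
4.50 > 3.75 → outlier.
4.62 > 3.75 → outlier.
All remaining values lie within [1.19, 3.75].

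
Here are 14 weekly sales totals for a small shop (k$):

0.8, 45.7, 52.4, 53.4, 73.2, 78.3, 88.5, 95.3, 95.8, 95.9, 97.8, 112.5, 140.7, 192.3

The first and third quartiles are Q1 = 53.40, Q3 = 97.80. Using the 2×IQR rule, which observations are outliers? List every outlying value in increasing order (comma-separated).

192.3

IQR = Q3 − Q1 = 97.80 − 53.40 = 44.40.
Lower fence = Q1 − 2·IQR = 53.40 − 88.80 = -35.40.
Upper fence = Q3 + 2·IQR = 97.80 + 88.80 = 186.60.
192.3 > 186.60 → outlier.
All remaining values lie within [-35.40, 186.60].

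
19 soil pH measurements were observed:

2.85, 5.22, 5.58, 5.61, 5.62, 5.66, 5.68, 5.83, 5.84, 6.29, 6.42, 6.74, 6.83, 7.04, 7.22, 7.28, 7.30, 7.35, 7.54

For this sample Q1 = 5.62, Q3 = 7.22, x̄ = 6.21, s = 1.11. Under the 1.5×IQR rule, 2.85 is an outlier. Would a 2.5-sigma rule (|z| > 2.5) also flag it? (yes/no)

z = (2.85 − 6.21) / 1.11 = -3.03.
|z| = 3.03 > 2.5.

yes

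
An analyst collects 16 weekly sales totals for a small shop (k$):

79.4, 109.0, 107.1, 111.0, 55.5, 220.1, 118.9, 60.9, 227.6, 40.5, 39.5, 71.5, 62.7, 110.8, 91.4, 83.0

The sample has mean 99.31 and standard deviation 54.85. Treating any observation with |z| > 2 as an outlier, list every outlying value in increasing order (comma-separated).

Cutoffs at x̄ ± 2s: 99.31 ± 2·54.85 = [-10.39, 209.01].
220.1: z = 2.20, |z| > 2 → outlier.
227.6: z = 2.34, |z| > 2 → outlier.
Every other value lies within [-10.39, 209.01].

220.1, 227.6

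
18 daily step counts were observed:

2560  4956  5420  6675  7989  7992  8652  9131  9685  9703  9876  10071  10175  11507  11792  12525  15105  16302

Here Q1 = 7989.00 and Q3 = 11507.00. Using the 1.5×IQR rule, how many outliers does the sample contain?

1

IQR = 3518.00; fences at 7989.00 − 5277.00 = 2712.00 and 11507.00 + 5277.00 = 16784.00.
Outside the cutoffs: 2560.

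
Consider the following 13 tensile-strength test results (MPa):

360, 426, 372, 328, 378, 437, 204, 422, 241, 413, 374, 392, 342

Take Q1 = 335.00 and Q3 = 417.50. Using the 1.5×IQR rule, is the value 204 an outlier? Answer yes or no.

IQR = Q3 − Q1 = 417.50 − 335.00 = 82.50.
Lower fence = Q1 − 1.5·IQR = 335.00 − 123.75 = 211.25.
Upper fence = Q3 + 1.5·IQR = 417.50 + 123.75 = 541.25.
204 lies below the lower fence.

yes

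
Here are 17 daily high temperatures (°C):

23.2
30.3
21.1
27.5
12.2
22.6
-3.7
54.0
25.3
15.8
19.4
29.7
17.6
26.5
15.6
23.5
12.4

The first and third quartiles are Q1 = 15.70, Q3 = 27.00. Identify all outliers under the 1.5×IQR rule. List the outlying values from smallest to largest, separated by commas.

-3.7, 54.0

IQR = Q3 − Q1 = 27.00 − 15.70 = 11.30.
Lower fence = Q1 − 1.5·IQR = 15.70 − 16.95 = -1.25.
Upper fence = Q3 + 1.5·IQR = 27.00 + 16.95 = 43.95.
-3.7 < -1.25 → outlier.
54.0 > 43.95 → outlier.
All remaining values lie within [-1.25, 43.95].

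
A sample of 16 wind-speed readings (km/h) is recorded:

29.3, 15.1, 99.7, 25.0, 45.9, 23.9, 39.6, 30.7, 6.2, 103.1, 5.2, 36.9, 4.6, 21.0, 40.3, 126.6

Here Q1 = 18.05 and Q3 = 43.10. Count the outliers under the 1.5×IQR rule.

IQR = 25.05; fences at 18.05 − 37.575 = -19.525 and 43.10 + 37.575 = 80.675.
Outside the cutoffs: 99.7, 103.1, 126.6.

3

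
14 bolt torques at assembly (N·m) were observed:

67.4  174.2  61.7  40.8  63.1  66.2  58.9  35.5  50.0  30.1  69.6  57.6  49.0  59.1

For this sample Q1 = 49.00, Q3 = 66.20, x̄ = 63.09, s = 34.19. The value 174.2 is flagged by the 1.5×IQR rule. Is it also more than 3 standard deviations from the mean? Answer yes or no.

yes

z = (174.2 − 63.09) / 34.19 = 3.25.
|z| = 3.25 > 3.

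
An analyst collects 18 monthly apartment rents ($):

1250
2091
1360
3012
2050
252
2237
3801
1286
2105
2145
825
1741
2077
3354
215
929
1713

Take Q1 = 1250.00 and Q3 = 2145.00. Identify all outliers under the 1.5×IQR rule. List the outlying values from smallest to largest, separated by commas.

IQR = Q3 − Q1 = 2145.00 − 1250.00 = 895.00.
Lower fence = Q1 − 1.5·IQR = 1250.00 − 1342.50 = -92.50.
Upper fence = Q3 + 1.5·IQR = 2145.00 + 1342.50 = 3487.50.
3801 > 3487.50 → outlier.
All remaining values lie within [-92.50, 3487.50].

3801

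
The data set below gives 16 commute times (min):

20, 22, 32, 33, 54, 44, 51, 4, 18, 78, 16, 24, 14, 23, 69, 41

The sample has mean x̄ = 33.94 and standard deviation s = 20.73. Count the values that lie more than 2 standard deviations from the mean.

1

Cutoffs: x̄ ± 2s = [-7.52, 75.40].
Outside the cutoffs: 78.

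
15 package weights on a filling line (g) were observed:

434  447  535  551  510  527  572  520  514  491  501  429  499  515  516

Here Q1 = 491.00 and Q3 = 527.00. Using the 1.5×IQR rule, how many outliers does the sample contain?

IQR = 36.00; fences at 491.00 − 54.00 = 437.00 and 527.00 + 54.00 = 581.00.
Outside the cutoffs: 429, 434.

2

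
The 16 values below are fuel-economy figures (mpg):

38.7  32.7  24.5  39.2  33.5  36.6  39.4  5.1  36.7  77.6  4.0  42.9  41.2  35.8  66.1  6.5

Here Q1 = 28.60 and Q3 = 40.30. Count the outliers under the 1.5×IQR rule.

5

IQR = 11.70; fences at 28.60 − 17.55 = 11.05 and 40.30 + 17.55 = 57.85.
Outside the cutoffs: 4.0, 5.1, 6.5, 66.1, 77.6.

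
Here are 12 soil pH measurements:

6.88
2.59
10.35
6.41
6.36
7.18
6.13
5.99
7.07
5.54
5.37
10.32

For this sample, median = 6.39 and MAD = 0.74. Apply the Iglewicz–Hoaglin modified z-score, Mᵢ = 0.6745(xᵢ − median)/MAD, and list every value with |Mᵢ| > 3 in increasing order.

2.59, 10.32, 10.35

|Mᵢ| > 3 ⇔ |xᵢ − 6.39| > 3·0.74/0.6745 = 3.29.
So outliers lie outside [3.10, 9.68].
2.59: M = -3.46 → outlier.
10.32: M = 3.58 → outlier.
10.35: M = 3.61 → outlier.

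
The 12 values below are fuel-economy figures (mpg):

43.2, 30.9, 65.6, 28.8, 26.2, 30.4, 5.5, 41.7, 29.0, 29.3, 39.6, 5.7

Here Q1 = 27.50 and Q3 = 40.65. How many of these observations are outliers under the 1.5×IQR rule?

IQR = 13.15; fences at 27.50 − 19.725 = 7.775 and 40.65 + 19.725 = 60.375.
Outside the cutoffs: 5.5, 5.7, 65.6.

3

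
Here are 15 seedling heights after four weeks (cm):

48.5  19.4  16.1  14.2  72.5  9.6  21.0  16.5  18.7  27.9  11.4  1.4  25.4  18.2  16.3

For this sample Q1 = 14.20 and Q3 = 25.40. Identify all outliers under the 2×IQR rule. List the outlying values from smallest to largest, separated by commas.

48.5, 72.5

IQR = Q3 − Q1 = 25.40 − 14.20 = 11.20.
Lower fence = Q1 − 2·IQR = 14.20 − 22.40 = -8.20.
Upper fence = Q3 + 2·IQR = 25.40 + 22.40 = 47.80.
48.5 > 47.80 → outlier.
72.5 > 47.80 → outlier.
All remaining values lie within [-8.20, 47.80].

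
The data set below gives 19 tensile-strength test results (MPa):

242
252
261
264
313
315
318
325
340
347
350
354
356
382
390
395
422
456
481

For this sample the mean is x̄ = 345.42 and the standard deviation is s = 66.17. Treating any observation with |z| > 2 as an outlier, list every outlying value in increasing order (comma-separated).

Cutoffs at x̄ ± 2s: 345.42 ± 2·66.17 = [213.08, 477.76].
481: z = 2.05, |z| > 2 → outlier.
Every other value lies within [213.08, 477.76].

481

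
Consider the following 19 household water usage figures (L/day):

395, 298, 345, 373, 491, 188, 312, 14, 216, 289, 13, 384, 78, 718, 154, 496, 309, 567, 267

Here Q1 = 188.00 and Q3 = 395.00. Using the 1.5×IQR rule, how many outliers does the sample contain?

1

IQR = 207.00; fences at 188.00 − 310.50 = -122.50 and 395.00 + 310.50 = 705.50.
Outside the cutoffs: 718.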